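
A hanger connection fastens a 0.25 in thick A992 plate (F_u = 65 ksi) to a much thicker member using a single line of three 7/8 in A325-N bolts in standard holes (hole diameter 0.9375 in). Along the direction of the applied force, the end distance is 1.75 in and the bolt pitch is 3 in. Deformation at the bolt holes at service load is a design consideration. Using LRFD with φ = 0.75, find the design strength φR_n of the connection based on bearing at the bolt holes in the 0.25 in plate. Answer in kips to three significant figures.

69.9 kips

Per bolt r_n = 1.2 l_c t F_u ≤ 2.4 d t F_u; upper limit = 2.4 × 0.875 × 0.25 × 65 = 34.12 kips.
Edge bolt: l_c = 1.75 − 0.9375/2 = 1.281 in → 1.2 × 1.281 × 0.25 × 65 = 24.98 → r_n = 24.98 kips.
Interior bolts: l_c = 3 − 0.9375 = 2.062 in → 1.2 × 2.062 × 0.25 × 65 = 40.22 → r_n = 34.12 kips.
R_n = 1 × 24.98 + 2 × 34.12 = 93.23 kips.
Design strength φR_n = 0.75 × 93.23 = 69.9 kips.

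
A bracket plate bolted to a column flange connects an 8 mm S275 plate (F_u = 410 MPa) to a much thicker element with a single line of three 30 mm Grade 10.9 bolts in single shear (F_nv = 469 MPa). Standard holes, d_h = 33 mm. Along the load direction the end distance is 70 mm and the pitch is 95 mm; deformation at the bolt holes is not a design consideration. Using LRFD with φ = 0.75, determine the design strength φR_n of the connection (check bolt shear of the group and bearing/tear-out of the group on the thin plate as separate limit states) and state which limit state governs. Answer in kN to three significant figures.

640 kN (bearing governs)

Bolt shear: A_b = π·30²/4 = 706.9 mm²; R_n = 469 × 706.9 × 3 × 1 / 1000 = 994.5 kN → 0.75 × 994.5 = 746 kN.
Bearing (1.5 l_c t F_u ≤ 3.0 d t F_u): upper limit = 3.0·30·8·410 / 1000 = 295.2 kN.
  Edge l_c = 70 − 33/2 = 53.5 → r_n = 263.2 kN; interior l_c = 95 − 33 = 62 → r_n = 295.2 kN.
  R_n,bearing = 1·263.2 + 2·295.2 = 853.6 kN → 0.75 × 853.6 = 640 kN.
Bearing governs: 640 kN.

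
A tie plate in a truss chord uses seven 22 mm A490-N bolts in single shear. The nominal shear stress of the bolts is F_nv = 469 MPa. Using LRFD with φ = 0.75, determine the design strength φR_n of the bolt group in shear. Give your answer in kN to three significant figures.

936 kN

A_b = π × 22² / 4 = 380.1 mm².
R_n = F_nv · A_b · n · n_s = 469 × 380.1 × 7 × 1 / 1000 = 1248 kN.
Design strength φR_n = 0.75 × 1248 = 936 kN.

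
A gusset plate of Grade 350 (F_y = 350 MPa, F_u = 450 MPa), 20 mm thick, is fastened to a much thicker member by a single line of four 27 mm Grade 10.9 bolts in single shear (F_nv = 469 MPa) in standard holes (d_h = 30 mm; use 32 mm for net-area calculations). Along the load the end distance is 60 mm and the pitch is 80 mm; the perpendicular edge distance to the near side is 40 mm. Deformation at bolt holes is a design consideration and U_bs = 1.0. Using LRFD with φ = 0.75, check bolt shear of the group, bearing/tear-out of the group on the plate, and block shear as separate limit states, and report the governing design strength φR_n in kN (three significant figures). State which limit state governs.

Bolt shear: A_b = π·27²/4 = 572.6 mm²; R_n = 469 × 572.6 × 4 × 1 / 1000 = 1074 kN → 0.75 × 1074 = 806 kN.
Bearing: edge l_c = 45, r_n = 486 kN; interior l_c = 50, r_n = 540 kN; R_n = 486 + 3·540 = 2106 kN → 1580 kN.
Block shear: A_gv = 6000, A_nv = 3760, A_nt = 480 mm²; R_n = min(0.6F_uA_nv, 0.6F_yA_gv) + U_bs·F_u·A_nt = 1231 kN → 923 kN.
Bolt shear governs: 806 kN.

806 kN (bolt shear governs)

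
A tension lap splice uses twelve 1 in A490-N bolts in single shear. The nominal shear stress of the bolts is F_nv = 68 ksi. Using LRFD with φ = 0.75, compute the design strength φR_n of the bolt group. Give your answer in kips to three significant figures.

A_b = π × 1² / 4 = 0.7854 in².
R_n = F_nv · A_b · n · n_s = 68 × 0.7854 × 12 × 1 = 640.9 kips.
Design strength φR_n = 0.75 × 640.9 = 481 kips.

481 kips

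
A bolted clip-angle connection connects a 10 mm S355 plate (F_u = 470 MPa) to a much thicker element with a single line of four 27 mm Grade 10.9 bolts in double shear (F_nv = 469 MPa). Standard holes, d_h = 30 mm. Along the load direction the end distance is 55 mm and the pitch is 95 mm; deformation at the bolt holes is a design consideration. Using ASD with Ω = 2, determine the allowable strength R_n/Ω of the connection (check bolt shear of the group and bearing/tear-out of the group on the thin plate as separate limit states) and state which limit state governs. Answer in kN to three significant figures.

Bolt shear: A_b = π·27²/4 = 572.6 mm²; R_n = 469 × 572.6 × 4 × 2 / 1000 = 2148 kN → 2148 / 2 = 1070 kN.
Bearing (1.2 l_c t F_u ≤ 2.4 d t F_u): upper limit = 2.4·27·10·470 / 1000 = 304.6 kN.
  Edge l_c = 55 − 30/2 = 40 → r_n = 225.6 kN; interior l_c = 95 − 30 = 65 → r_n = 304.6 kN.
  R_n,bearing = 1·225.6 + 3·304.6 = 1139 kN → 1139 / 2 = 570 kN.
Bearing governs: 570 kN.

570 kN (bearing governs)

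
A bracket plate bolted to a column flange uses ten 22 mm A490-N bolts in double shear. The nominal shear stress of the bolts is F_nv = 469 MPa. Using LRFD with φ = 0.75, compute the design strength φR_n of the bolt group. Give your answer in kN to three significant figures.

2670 kN

A_b = π × 22² / 4 = 380.1 mm².
R_n = F_nv · A_b · n · n_s = 469 × 380.1 × 10 × 2 / 1000 = 3566 kN.
Design strength φR_n = 0.75 × 3566 = 2670 kN.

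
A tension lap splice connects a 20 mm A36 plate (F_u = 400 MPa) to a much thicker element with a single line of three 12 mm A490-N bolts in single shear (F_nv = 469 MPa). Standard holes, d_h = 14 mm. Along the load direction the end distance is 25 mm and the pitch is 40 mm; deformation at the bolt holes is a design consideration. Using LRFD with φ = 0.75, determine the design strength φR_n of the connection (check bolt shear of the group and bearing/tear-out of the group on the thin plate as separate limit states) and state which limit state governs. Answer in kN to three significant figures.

119 kN (bolt shear governs)

Bolt shear: A_b = π·12²/4 = 113.1 mm²; R_n = 469 × 113.1 × 3 × 1 / 1000 = 159.1 kN → 0.75 × 159.1 = 119 kN.
Bearing (1.2 l_c t F_u ≤ 2.4 d t F_u): upper limit = 2.4·12·20·400 / 1000 = 230.4 kN.
  Edge l_c = 25 − 14/2 = 18 → r_n = 172.8 kN; interior l_c = 40 − 14 = 26 → r_n = 230.4 kN.
  R_n,bearing = 1·172.8 + 2·230.4 = 633.6 kN → 0.75 × 633.6 = 475 kN.
Bolt shear governs: 119 kN.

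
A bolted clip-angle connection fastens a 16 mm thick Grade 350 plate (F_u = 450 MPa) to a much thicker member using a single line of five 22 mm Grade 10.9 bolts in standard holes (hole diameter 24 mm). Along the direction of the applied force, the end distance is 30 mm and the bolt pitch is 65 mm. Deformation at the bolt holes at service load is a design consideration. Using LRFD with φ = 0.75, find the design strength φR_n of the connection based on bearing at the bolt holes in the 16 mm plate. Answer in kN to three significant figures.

1180 kN

Per bolt r_n = 1.2 l_c t F_u ≤ 2.4 d t F_u; upper limit = 2.4 × 22 × 16 × 450 / 1000 = 380.2 kN.
Edge bolt: l_c = 30 − 24/2 = 18 mm → 1.2 × 18 × 16 × 450 / 1000 = 155.5 → r_n = 155.5 kN.
Interior bolts: l_c = 65 − 24 = 41 mm → 1.2 × 41 × 16 × 450 / 1000 = 354.2 → r_n = 354.2 kN.
R_n = 1 × 155.5 + 4 × 354.2 = 1572 kN.
Design strength φR_n = 0.75 × 1572 = 1180 kN.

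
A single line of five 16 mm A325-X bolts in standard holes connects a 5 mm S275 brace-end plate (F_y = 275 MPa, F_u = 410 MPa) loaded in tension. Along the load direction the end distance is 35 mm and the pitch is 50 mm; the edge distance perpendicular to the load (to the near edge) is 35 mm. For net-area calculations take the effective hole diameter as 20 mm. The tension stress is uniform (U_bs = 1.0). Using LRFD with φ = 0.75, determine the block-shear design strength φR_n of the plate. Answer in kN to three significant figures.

Shear plane L_v = 35 + 4·50 = 235 mm; A_gv = 235 × 5 = 1175 mm².
A_nv = (235 − 4.5·20) × 5 = 725 mm².
A_nt = (35 − 0.5·20) × 5 = 125 mm².
0.6 F_u A_nv = 178.3 kN; 0.6 F_y A_gv = 193.9 kN → shear rupture governs the shear term.
R_n = 178.3 + 1.0 × 410 × 125 / 1000 = 229.6 kN.
Design strength φR_n = 0.75 × 229.6 = 172 kN.

172 kN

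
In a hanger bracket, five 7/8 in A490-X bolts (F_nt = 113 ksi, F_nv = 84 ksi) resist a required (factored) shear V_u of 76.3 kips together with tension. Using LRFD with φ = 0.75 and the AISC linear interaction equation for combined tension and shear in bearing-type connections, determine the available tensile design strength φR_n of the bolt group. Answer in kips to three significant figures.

A_b = π·0.875²/4 = 0.6013 in²; f_rv = 76.3 / (5 × 0.6013) = 25.38 ksi.
F'_nt = 1.3 F_nt − (F_nt / φF_nv) f_rv = 1.3·113 − (113/(0.75·84))·25.38 = 101.4 ksi, capped at F_nt → F'_nt = 101.4 ksi.
R_n = F'_nt · A_b · n = 101.4 × 0.6013 × 5 = 304.8 kips.
Design strength φR_n = 0.75 × 304.8 = 229 kips.

229 kips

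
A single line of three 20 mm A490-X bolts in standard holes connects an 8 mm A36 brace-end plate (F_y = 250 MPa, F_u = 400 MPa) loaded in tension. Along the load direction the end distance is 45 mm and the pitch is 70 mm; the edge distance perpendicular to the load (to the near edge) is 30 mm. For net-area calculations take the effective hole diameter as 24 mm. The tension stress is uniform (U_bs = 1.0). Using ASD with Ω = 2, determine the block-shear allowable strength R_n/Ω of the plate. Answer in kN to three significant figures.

140 kN

Shear plane L_v = 45 + 2·70 = 185 mm; A_gv = 185 × 8 = 1480 mm².
A_nv = (185 − 2.5·24) × 8 = 1000 mm².
A_nt = (30 − 0.5·24) × 8 = 144 mm².
0.6 F_u A_nv = 240 kN; 0.6 F_y A_gv = 222 kN → shear yielding governs the shear term.
R_n = 222 + 1.0 × 400 × 144 / 1000 = 279.6 kN.
Allowable strength R_n/Ω = 279.6 / 2 = 140 kN.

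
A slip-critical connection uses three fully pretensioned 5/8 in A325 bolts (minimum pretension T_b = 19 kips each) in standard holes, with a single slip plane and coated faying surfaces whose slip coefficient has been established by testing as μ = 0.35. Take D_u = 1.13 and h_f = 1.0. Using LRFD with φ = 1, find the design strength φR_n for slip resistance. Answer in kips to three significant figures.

R_n = μ · D_u · h_f · T_b · n_s · n_b = 0.35 × 1.13 × 1.0 × 19 × 1 × 3 = 22.54 kips.
Design strength φR_n = 1 × 22.54 = 22.5 kips.

22.5 kips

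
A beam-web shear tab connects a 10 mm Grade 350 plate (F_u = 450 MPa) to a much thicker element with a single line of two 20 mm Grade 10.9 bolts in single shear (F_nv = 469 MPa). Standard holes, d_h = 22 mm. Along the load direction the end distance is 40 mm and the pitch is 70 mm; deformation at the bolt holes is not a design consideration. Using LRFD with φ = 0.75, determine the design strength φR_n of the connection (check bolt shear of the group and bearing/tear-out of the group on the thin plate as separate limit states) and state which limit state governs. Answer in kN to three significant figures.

Bolt shear: A_b = π·20²/4 = 314.2 mm²; R_n = 469 × 314.2 × 2 × 1 / 1000 = 294.7 kN → 0.75 × 294.7 = 221 kN.
Bearing (1.5 l_c t F_u ≤ 3.0 d t F_u): upper limit = 3.0·20·10·450 / 1000 = 270 kN.
  Edge l_c = 40 − 22/2 = 29 → r_n = 195.8 kN; interior l_c = 70 − 22 = 48 → r_n = 270 kN.
  R_n,bearing = 1·195.8 + 1·270 = 465.8 kN → 0.75 × 465.8 = 349 kN.
Bolt shear governs: 221 kN.

221 kN (bolt shear governs)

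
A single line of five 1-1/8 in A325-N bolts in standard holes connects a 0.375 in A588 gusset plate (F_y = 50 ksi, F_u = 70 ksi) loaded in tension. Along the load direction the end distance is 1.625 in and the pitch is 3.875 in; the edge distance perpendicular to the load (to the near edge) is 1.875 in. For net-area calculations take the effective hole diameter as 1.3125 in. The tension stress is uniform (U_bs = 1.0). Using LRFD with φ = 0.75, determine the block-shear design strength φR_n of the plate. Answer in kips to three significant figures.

157 kips

Shear plane L_v = 1.625 + 4·3.875 = 17.12 in; A_gv = 17.12 × 0.375 = 6.422 in².
A_nv = (17.12 − 4.5·1.3125) × 0.375 = 4.207 in².
A_nt = (1.875 − 0.5·1.3125) × 0.375 = 0.457 in².
0.6 F_u A_nv = 176.7 kips; 0.6 F_y A_gv = 192.7 kips → shear rupture governs the shear term.
R_n = 176.7 + 1.0 × 70 × 0.457 = 208.7 kips.
Design strength φR_n = 0.75 × 208.7 = 157 kips.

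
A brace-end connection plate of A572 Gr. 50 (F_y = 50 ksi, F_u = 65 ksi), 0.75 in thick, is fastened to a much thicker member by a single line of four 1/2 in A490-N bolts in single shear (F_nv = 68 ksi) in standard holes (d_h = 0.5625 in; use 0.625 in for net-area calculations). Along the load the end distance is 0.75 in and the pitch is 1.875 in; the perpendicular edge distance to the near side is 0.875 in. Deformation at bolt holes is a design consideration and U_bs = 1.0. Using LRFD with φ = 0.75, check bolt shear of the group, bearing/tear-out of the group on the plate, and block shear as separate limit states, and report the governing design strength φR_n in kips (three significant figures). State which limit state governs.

Bolt shear: A_b = π·0.5²/4 = 0.1963 in²; R_n = 68 × 0.1963 × 4 × 1 = 53.41 kips → 0.75 × 53.41 = 40.1 kips.
Bearing: edge l_c = 0.4688, r_n = 27.42 kips; interior l_c = 1.312, r_n = 58.5 kips; R_n = 27.42 + 3·58.5 = 202.9 kips → 152 kips.
Block shear: A_gv = 4.781, A_nv = 3.141, A_nt = 0.4219 in²; R_n = min(0.6F_uA_nv, 0.6F_yA_gv) + U_bs·F_u·A_nt = 149.9 kips → 112 kips.
Bolt shear governs: 40.1 kips.

40.1 kips (bolt shear governs)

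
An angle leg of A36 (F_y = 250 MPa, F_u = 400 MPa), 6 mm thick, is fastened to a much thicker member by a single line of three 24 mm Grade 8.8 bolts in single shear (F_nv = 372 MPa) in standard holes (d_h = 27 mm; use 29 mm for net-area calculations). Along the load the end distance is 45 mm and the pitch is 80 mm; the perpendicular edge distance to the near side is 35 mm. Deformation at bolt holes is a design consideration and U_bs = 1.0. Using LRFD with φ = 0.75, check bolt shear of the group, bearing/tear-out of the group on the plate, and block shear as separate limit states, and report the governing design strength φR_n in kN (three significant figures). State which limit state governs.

175 kN (block shear governs)

Bolt shear: A_b = π·24²/4 = 452.4 mm²; R_n = 372 × 452.4 × 3 × 1 / 1000 = 504.9 kN → 0.75 × 504.9 = 379 kN.
Bearing: edge l_c = 31.5, r_n = 90.72 kN; interior l_c = 53, r_n = 138.2 kN; R_n = 90.72 + 2·138.2 = 367.2 kN → 275 kN.
Block shear: A_gv = 1230, A_nv = 795, A_nt = 123 mm²; R_n = min(0.6F_uA_nv, 0.6F_yA_gv) + U_bs·F_u·A_nt = 233.7 kN → 175 kN.
Block shear governs: 175 kN.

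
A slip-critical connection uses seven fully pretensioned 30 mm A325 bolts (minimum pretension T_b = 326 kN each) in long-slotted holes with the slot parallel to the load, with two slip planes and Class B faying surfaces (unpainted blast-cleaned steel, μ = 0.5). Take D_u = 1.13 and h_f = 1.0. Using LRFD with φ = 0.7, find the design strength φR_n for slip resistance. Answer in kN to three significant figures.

1810 kN

R_n = μ · D_u · h_f · T_b · n_s · n_b = 0.5 × 1.13 × 1.0 × 326 × 2 × 7 = 2579 kN.
Design strength φR_n = 0.7 × 2579 = 1810 kN.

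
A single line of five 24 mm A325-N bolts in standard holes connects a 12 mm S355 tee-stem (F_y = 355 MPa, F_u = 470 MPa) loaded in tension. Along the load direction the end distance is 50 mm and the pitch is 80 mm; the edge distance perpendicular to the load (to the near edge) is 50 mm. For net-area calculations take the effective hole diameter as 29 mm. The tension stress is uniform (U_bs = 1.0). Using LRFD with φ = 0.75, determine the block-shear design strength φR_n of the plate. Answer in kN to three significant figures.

758 kN

Shear plane L_v = 50 + 4·80 = 370 mm; A_gv = 370 × 12 = 4440 mm².
A_nv = (370 − 4.5·29) × 12 = 2874 mm².
A_nt = (50 − 0.5·29) × 12 = 426 mm².
0.6 F_u A_nv = 810.5 kN; 0.6 F_y A_gv = 945.7 kN → shear rupture governs the shear term.
R_n = 810.5 + 1.0 × 470 × 426 / 1000 = 1011 kN.
Design strength φR_n = 0.75 × 1011 = 758 kN.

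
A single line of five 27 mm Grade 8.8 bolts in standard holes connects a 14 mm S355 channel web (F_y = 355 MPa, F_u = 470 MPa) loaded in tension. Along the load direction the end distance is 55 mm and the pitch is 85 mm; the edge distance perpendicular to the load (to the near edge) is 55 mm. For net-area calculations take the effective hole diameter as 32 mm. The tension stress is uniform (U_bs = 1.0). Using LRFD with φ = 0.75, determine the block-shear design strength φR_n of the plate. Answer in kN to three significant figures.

936 kN

Shear plane L_v = 55 + 4·85 = 395 mm; A_gv = 395 × 14 = 5530 mm².
A_nv = (395 − 4.5·32) × 14 = 3514 mm².
A_nt = (55 − 0.5·32) × 14 = 546 mm².
0.6 F_u A_nv = 990.9 kN; 0.6 F_y A_gv = 1178 kN → shear rupture governs the shear term.
R_n = 990.9 + 1.0 × 470 × 546 / 1000 = 1248 kN.
Design strength φR_n = 0.75 × 1248 = 936 kN.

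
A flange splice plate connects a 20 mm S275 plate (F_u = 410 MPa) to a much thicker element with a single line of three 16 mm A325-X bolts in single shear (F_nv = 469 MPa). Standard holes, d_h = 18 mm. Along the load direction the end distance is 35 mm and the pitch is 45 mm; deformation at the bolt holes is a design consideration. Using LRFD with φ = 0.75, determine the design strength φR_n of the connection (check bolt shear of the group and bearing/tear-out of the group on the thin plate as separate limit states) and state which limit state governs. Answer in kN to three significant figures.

212 kN (bolt shear governs)

Bolt shear: A_b = π·16²/4 = 201.1 mm²; R_n = 469 × 201.1 × 3 × 1 / 1000 = 282.9 kN → 0.75 × 282.9 = 212 kN.
Bearing (1.2 l_c t F_u ≤ 2.4 d t F_u): upper limit = 2.4·16·20·410 / 1000 = 314.9 kN.
  Edge l_c = 35 − 18/2 = 26 → r_n = 255.8 kN; interior l_c = 45 − 18 = 27 → r_n = 265.7 kN.
  R_n,bearing = 1·255.8 + 2·265.7 = 787.2 kN → 0.75 × 787.2 = 590 kN.
Bolt shear governs: 212 kN.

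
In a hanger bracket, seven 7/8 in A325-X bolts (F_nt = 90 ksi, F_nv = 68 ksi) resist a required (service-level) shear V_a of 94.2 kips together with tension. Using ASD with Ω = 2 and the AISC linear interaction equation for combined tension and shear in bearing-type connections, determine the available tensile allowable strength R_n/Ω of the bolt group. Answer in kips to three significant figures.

A_b = π·0.875²/4 = 0.6013 in²; f_rv = 94.2 / (7 × 0.6013) = 22.38 ksi.
F'_nt = 1.3 F_nt − (Ω F_nt / F_nv) f_rv = 1.3·90 − (2·90/68)·22.38 = 57.76 ksi, capped at F_nt → F'_nt = 57.76 ksi.
R_n = F'_nt · A_b · n = 57.76 × 0.6013 × 7 = 243.1 kips.
Allowable strength R_n/Ω = 243.1 / 2 = 122 kips.

122 kips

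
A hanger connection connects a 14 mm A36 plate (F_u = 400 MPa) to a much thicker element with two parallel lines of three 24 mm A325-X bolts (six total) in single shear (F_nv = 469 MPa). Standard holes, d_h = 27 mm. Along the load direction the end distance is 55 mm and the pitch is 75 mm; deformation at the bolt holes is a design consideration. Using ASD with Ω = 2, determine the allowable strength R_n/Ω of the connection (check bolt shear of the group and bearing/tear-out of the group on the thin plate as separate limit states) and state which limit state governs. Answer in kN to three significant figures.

637 kN (bolt shear governs)

Bolt shear: A_b = π·24²/4 = 452.4 mm²; R_n = 469 × 452.4 × 6 × 1 / 1000 = 1273 kN → 1273 / 2 = 637 kN.
Bearing (1.2 l_c t F_u ≤ 2.4 d t F_u): upper limit = 2.4·24·14·400 / 1000 = 322.6 kN.
  Edge l_c = 55 − 27/2 = 41.5 → r_n = 278.9 kN; interior l_c = 75 − 27 = 48 → r_n = 322.6 kN.
  R_n,bearing = 2·278.9 + 4·322.6 = 1848 kN → 1848 / 2 = 924 kN.
Bolt shear governs: 637 kN.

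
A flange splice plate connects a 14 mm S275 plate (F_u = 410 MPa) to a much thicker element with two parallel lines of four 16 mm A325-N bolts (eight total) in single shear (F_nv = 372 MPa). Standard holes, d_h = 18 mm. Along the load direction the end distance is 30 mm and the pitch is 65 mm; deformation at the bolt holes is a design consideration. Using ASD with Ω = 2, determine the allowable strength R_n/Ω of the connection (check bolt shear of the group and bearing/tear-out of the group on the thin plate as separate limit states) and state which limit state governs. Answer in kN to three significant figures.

299 kN (bolt shear governs)

Bolt shear: A_b = π·16²/4 = 201.1 mm²; R_n = 372 × 201.1 × 8 × 1 / 1000 = 598.4 kN → 598.4 / 2 = 299 kN.
Bearing (1.2 l_c t F_u ≤ 2.4 d t F_u): upper limit = 2.4·16·14·410 / 1000 = 220.4 kN.
  Edge l_c = 30 − 18/2 = 21 → r_n = 144.6 kN; interior l_c = 65 − 18 = 47 → r_n = 220.4 kN.
  R_n,bearing = 2·144.6 + 6·220.4 = 1612 kN → 1612 / 2 = 806 kN.
Bolt shear governs: 299 kN.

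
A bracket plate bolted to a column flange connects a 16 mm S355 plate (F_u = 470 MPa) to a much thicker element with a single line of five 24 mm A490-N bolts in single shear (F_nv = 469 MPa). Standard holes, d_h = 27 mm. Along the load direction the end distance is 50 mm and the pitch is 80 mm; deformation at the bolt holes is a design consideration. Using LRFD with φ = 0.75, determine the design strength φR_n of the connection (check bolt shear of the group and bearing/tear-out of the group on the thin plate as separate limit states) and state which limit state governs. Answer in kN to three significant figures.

796 kN (bolt shear governs)

Bolt shear: A_b = π·24²/4 = 452.4 mm²; R_n = 469 × 452.4 × 5 × 1 / 1000 = 1061 kN → 0.75 × 1061 = 796 kN.
Bearing (1.2 l_c t F_u ≤ 2.4 d t F_u): upper limit = 2.4·24·16·470 / 1000 = 433.2 kN.
  Edge l_c = 50 − 27/2 = 36.5 → r_n = 329.4 kN; interior l_c = 80 − 27 = 53 → r_n = 433.2 kN.
  R_n,bearing = 1·329.4 + 4·433.2 = 2062 kN → 0.75 × 2062 = 1550 kN.
Bolt shear governs: 796 kN.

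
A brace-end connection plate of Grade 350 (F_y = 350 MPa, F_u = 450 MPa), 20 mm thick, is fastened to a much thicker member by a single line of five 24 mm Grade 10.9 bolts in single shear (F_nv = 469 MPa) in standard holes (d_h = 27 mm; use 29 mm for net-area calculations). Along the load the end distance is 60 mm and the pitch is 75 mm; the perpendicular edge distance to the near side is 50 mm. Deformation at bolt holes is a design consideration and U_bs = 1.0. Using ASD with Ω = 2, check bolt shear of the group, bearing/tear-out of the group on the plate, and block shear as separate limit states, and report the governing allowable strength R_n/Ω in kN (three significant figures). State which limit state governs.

530 kN (bolt shear governs)

Bolt shear: A_b = π·24²/4 = 452.4 mm²; R_n = 469 × 452.4 × 5 × 1 / 1000 = 1061 kN → 1061 / 2 = 530 kN.
Bearing: edge l_c = 46.5, r_n = 502.2 kN; interior l_c = 48, r_n = 518.4 kN; R_n = 502.2 + 4·518.4 = 2576 kN → 1290 kN.
Block shear: A_gv = 7200, A_nv = 4590, A_nt = 710 mm²; R_n = min(0.6F_uA_nv, 0.6F_yA_gv) + U_bs·F_u·A_nt = 1559 kN → 779 kN.
Bolt shear governs: 530 kN.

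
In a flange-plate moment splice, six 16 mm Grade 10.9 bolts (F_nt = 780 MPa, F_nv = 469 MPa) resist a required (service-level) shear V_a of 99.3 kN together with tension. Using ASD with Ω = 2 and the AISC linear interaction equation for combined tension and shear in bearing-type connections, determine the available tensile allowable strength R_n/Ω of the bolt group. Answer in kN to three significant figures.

A_b = π·16²/4 = 201.1 mm²; f_rv = 99.3 × 1000 / (6 × 201.1) = 82.31 MPa.
F'_nt = 1.3 F_nt − (Ω F_nt / F_nv) f_rv = 1.3·780 − (2·780/469)·82.31 = 740.2 MPa, capped at F_nt → F'_nt = 740.2 MPa.
R_n = F'_nt · A_b · n = 740.2 × 201.1 × 6 / 1000 = 893 kN.
Allowable strength R_n/Ω = 893 / 2 = 446 kN.

446 kN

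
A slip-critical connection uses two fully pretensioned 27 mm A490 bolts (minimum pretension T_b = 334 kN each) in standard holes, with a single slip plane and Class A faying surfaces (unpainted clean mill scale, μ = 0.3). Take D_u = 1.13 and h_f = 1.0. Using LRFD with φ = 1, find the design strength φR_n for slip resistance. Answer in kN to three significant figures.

226 kN

R_n = μ · D_u · h_f · T_b · n_s · n_b = 0.3 × 1.13 × 1.0 × 334 × 1 × 2 = 226.5 kN.
Design strength φR_n = 1 × 226.5 = 226 kN.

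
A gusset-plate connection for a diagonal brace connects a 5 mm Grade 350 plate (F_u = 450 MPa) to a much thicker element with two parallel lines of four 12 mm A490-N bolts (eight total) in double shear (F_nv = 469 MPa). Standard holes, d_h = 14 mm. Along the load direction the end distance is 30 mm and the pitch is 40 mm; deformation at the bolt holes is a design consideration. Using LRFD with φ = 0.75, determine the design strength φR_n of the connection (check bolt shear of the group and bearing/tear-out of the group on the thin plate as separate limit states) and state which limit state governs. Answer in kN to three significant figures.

Bolt shear: A_b = π·12²/4 = 113.1 mm²; R_n = 469 × 113.1 × 8 × 2 / 1000 = 848.7 kN → 0.75 × 848.7 = 637 kN.
Bearing (1.2 l_c t F_u ≤ 2.4 d t F_u): upper limit = 2.4·12·5·450 / 1000 = 64.8 kN.
  Edge l_c = 30 − 14/2 = 23 → r_n = 62.1 kN; interior l_c = 40 − 14 = 26 → r_n = 64.8 kN.
  R_n,bearing = 2·62.1 + 6·64.8 = 513 kN → 0.75 × 513 = 385 kN.
Bearing governs: 385 kN.

385 kN (bearing governs)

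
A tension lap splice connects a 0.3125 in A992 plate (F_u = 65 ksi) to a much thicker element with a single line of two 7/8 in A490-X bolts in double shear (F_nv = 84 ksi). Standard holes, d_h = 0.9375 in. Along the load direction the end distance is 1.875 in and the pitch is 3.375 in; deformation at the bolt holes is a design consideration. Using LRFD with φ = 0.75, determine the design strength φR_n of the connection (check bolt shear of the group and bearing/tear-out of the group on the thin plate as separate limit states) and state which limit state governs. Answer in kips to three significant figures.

57.7 kips (bearing governs)

Bolt shear: A_b = π·0.875²/4 = 0.6013 in²; R_n = 84 × 0.6013 × 2 × 2 = 202 kips → 0.75 × 202 = 152 kips.
Bearing (1.2 l_c t F_u ≤ 2.4 d t F_u): upper limit = 2.4·0.875·0.3125·65 = 42.66 kips.
  Edge l_c = 1.875 − 0.9375/2 = 1.406 → r_n = 34.28 kips; interior l_c = 3.375 − 0.9375 = 2.438 → r_n = 42.66 kips.
  R_n,bearing = 1·34.28 + 1·42.66 = 76.93 kips → 0.75 × 76.93 = 57.7 kips.
Bearing governs: 57.7 kips.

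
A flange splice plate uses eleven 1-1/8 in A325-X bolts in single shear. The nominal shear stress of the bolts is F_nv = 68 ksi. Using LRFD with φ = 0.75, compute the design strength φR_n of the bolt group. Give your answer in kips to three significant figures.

558 kips

A_b = π × 1.125² / 4 = 0.994 in².
R_n = F_nv · A_b · n · n_s = 68 × 0.994 × 11 × 1 = 743.5 kips.
Design strength φR_n = 0.75 × 743.5 = 558 kips.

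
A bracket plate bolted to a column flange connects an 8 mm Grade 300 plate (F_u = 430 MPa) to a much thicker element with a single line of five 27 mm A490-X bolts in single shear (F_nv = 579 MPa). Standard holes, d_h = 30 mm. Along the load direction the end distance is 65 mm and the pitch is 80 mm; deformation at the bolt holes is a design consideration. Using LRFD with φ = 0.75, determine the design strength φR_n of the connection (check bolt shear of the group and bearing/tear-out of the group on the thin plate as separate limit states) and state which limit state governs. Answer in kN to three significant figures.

774 kN (bearing governs)

Bolt shear: A_b = π·27²/4 = 572.6 mm²; R_n = 579 × 572.6 × 5 × 1 / 1000 = 1658 kN → 0.75 × 1658 = 1240 kN.
Bearing (1.2 l_c t F_u ≤ 2.4 d t F_u): upper limit = 2.4·27·8·430 / 1000 = 222.9 kN.
  Edge l_c = 65 − 30/2 = 50 → r_n = 206.4 kN; interior l_c = 80 − 30 = 50 → r_n = 206.4 kN.
  R_n,bearing = 1·206.4 + 4·206.4 = 1032 kN → 0.75 × 1032 = 774 kN.
Bearing governs: 774 kN.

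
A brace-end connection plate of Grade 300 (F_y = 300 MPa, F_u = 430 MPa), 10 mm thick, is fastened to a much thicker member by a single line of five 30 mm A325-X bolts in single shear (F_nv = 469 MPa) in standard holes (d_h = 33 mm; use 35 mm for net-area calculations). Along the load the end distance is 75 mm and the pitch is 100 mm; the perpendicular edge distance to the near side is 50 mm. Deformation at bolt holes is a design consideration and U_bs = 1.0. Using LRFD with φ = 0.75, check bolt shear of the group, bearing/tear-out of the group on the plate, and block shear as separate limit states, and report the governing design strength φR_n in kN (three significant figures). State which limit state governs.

719 kN (block shear governs)

Bolt shear: A_b = π·30²/4 = 706.9 mm²; R_n = 469 × 706.9 × 5 × 1 / 1000 = 1658 kN → 0.75 × 1658 = 1240 kN.
Bearing: edge l_c = 58.5, r_n = 301.9 kN; interior l_c = 67, r_n = 309.6 kN; R_n = 301.9 + 4·309.6 = 1540 kN → 1160 kN.
Block shear: A_gv = 4750, A_nv = 3175, A_nt = 325 mm²; R_n = min(0.6F_uA_nv, 0.6F_yA_gv) + U_bs·F_u·A_nt = 958.9 kN → 719 kN.
Block shear governs: 719 kN.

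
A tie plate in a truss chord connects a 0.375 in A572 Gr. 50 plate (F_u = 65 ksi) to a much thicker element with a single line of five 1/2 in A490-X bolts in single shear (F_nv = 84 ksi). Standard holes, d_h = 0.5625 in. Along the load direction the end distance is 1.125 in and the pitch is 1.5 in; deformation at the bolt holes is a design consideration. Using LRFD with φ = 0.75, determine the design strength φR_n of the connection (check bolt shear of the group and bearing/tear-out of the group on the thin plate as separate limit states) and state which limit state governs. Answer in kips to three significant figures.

61.9 kips (bolt shear governs)

Bolt shear: A_b = π·0.5²/4 = 0.1963 in²; R_n = 84 × 0.1963 × 5 × 1 = 82.47 kips → 0.75 × 82.47 = 61.9 kips.
Bearing (1.2 l_c t F_u ≤ 2.4 d t F_u): upper limit = 2.4·0.5·0.375·65 = 29.25 kips.
  Edge l_c = 1.125 − 0.5625/2 = 0.8438 → r_n = 24.68 kips; interior l_c = 1.5 − 0.5625 = 0.9375 → r_n = 27.42 kips.
  R_n,bearing = 1·24.68 + 4·27.42 = 134.4 kips → 0.75 × 134.4 = 101 kips.
Bolt shear governs: 61.9 kips.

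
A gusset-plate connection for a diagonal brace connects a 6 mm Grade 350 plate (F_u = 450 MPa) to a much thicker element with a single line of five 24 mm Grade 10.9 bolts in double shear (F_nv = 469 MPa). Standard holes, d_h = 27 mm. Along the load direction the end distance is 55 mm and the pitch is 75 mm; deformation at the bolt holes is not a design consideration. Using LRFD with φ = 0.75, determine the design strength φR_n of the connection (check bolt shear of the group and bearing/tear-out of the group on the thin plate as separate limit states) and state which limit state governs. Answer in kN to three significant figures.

Bolt shear: A_b = π·24²/4 = 452.4 mm²; R_n = 469 × 452.4 × 5 × 2 / 1000 = 2122 kN → 0.75 × 2122 = 1590 kN.
Bearing (1.5 l_c t F_u ≤ 3.0 d t F_u): upper limit = 3.0·24·6·450 / 1000 = 194.4 kN.
  Edge l_c = 55 − 27/2 = 41.5 → r_n = 168.1 kN; interior l_c = 75 − 27 = 48 → r_n = 194.4 kN.
  R_n,bearing = 1·168.1 + 4·194.4 = 945.7 kN → 0.75 × 945.7 = 709 kN.
Bearing governs: 709 kN.

709 kN (bearing governs)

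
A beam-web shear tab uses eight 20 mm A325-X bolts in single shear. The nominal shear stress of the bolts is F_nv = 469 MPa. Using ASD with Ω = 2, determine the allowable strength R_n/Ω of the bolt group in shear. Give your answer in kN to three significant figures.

A_b = π × 20² / 4 = 314.2 mm².
R_n = F_nv · A_b · n · n_s = 469 × 314.2 × 8 × 1 / 1000 = 1179 kN.
Allowable strength R_n/Ω = 1179 / 2 = 589 kN.

589 kN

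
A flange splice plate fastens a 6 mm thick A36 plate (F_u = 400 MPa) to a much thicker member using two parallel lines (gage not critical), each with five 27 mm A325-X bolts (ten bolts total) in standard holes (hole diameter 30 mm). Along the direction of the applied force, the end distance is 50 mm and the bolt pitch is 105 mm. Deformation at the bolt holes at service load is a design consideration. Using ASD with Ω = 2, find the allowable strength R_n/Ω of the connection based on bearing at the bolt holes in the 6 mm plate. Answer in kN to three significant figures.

723 kN

Per bolt r_n = 1.2 l_c t F_u ≤ 2.4 d t F_u; upper limit = 2.4 × 27 × 6 × 400 / 1000 = 155.5 kN.
Edge bolt: l_c = 50 − 30/2 = 35 mm → 1.2 × 35 × 6 × 400 / 1000 = 100.8 → r_n = 100.8 kN.
Interior bolts: l_c = 105 − 30 = 75 mm → 1.2 × 75 × 6 × 400 / 1000 = 216 → r_n = 155.5 kN.
R_n = 2 × 100.8 + 8 × 155.5 = 1446 kN.
Allowable strength R_n/Ω = 1446 / 2 = 723 kN.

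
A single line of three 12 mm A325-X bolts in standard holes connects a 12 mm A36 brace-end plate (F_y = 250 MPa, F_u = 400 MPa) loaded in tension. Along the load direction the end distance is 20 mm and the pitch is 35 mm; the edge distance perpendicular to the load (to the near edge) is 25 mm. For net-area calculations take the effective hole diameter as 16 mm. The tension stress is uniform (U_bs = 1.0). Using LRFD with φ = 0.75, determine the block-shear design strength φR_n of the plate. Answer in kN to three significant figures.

169 kN

Shear plane L_v = 20 + 2·35 = 90 mm; A_gv = 90 × 12 = 1080 mm².
A_nv = (90 − 2.5·16) × 12 = 600 mm².
A_nt = (25 − 0.5·16) × 12 = 204 mm².
0.6 F_u A_nv = 144 kN; 0.6 F_y A_gv = 162 kN → shear rupture governs the shear term.
R_n = 144 + 1.0 × 400 × 204 / 1000 = 225.6 kN.
Design strength φR_n = 0.75 × 225.6 = 169 kN.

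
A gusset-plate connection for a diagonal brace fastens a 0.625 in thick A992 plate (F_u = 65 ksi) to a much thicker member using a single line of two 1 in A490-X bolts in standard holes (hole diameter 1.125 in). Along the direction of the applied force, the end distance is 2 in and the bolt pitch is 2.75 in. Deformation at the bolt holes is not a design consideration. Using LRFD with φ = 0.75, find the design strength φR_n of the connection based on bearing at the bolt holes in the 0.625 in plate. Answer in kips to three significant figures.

Per bolt r_n = 1.5 l_c t F_u ≤ 3.0 d t F_u; upper limit = 3.0 × 1 × 0.625 × 65 = 121.9 kips.
Edge bolt: l_c = 2 − 1.125/2 = 1.438 in → 1.5 × 1.438 × 0.625 × 65 = 87.6 → r_n = 87.6 kips.
Interior bolts: l_c = 2.75 − 1.125 = 1.625 in → 1.5 × 1.625 × 0.625 × 65 = 99.02 → r_n = 99.02 kips.
R_n = 1 × 87.6 + 1 × 99.02 = 186.6 kips.
Design strength φR_n = 0.75 × 186.6 = 140 kips.

140 kips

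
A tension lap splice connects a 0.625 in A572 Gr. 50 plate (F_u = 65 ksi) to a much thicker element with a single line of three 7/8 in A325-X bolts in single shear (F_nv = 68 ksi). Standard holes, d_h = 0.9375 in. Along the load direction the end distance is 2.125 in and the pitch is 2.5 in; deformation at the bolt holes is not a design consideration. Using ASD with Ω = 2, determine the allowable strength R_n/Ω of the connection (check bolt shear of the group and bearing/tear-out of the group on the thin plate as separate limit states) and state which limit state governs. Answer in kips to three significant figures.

61.3 kips (bolt shear governs)

Bolt shear: A_b = π·0.875²/4 = 0.6013 in²; R_n = 68 × 0.6013 × 3 × 1 = 122.7 kips → 122.7 / 2 = 61.3 kips.
Bearing (1.5 l_c t F_u ≤ 3.0 d t F_u): upper limit = 3.0·0.875·0.625·65 = 106.6 kips.
  Edge l_c = 2.125 − 0.9375/2 = 1.656 → r_n = 100.9 kips; interior l_c = 2.5 − 0.9375 = 1.562 → r_n = 95.21 kips.
  R_n,bearing = 1·100.9 + 2·95.21 = 291.4 kips → 291.4 / 2 = 146 kips.
Bolt shear governs: 61.3 kips.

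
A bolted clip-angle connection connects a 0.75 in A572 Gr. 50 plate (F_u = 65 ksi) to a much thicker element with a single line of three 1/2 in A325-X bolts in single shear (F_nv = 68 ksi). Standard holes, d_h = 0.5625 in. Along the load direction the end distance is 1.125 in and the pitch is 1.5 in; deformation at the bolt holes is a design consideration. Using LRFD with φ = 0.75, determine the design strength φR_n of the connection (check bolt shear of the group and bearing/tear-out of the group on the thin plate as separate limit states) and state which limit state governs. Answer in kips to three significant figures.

Bolt shear: A_b = π·0.5²/4 = 0.1963 in²; R_n = 68 × 0.1963 × 3 × 1 = 40.06 kips → 0.75 × 40.06 = 30 kips.
Bearing (1.2 l_c t F_u ≤ 2.4 d t F_u): upper limit = 2.4·0.5·0.75·65 = 58.5 kips.
  Edge l_c = 1.125 − 0.5625/2 = 0.8438 → r_n = 49.36 kips; interior l_c = 1.5 − 0.5625 = 0.9375 → r_n = 54.84 kips.
  R_n,bearing = 1·49.36 + 2·54.84 = 159 kips → 0.75 × 159 = 119 kips.
Bolt shear governs: 30 kips.

30 kips (bolt shear governs)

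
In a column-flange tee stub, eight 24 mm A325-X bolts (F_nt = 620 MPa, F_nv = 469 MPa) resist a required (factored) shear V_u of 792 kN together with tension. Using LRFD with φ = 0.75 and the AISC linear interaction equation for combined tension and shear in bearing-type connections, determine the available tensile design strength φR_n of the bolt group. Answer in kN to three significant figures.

1140 kN

A_b = π·24²/4 = 452.4 mm²; f_rv = 792 × 1000 / (8 × 452.4) = 218.8 MPa.
F'_nt = 1.3 F_nt − (F_nt / φF_nv) f_rv = 1.3·620 − (620/(0.75·469))·218.8 = 420.3 MPa, capped at F_nt → F'_nt = 420.3 MPa.
R_n = F'_nt · A_b · n = 420.3 × 452.4 × 8 / 1000 = 1521 kN.
Design strength φR_n = 0.75 × 1521 = 1140 kN.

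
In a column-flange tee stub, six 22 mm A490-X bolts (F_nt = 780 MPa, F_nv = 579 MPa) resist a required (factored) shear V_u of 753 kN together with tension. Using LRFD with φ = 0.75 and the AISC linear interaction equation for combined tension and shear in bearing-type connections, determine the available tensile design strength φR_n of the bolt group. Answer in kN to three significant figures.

720 kN

A_b = π·22²/4 = 380.1 mm²; f_rv = 753 × 1000 / (6 × 380.1) = 330.1 MPa.
F'_nt = 1.3 F_nt − (F_nt / φF_nv) f_rv = 1.3·780 − (780/(0.75·579))·330.1 = 421 MPa, capped at F_nt → F'_nt = 421 MPa.
R_n = F'_nt · A_b · n = 421 × 380.1 × 6 / 1000 = 960.2 kN.
Design strength φR_n = 0.75 × 960.2 = 720 kN.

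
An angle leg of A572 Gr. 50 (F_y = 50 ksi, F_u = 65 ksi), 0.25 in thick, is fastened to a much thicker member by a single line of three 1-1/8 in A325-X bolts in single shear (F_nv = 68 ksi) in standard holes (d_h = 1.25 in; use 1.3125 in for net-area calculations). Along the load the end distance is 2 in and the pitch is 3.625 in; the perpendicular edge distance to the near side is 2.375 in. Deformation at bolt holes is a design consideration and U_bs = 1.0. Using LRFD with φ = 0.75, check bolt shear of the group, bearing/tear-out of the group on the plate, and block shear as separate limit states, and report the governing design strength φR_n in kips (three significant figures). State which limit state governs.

Bolt shear: A_b = π·1.125²/4 = 0.994 in²; R_n = 68 × 0.994 × 3 × 1 = 202.8 kips → 0.75 × 202.8 = 152 kips.
Bearing: edge l_c = 1.375, r_n = 26.81 kips; interior l_c = 2.375, r_n = 43.87 kips; R_n = 26.81 + 2·43.87 = 114.6 kips → 85.9 kips.
Block shear: A_gv = 2.312, A_nv = 1.492, A_nt = 0.4297 in²; R_n = min(0.6F_uA_nv, 0.6F_yA_gv) + U_bs·F_u·A_nt = 86.12 kips → 64.6 kips.
Block shear governs: 64.6 kips.

64.6 kips (block shear governs)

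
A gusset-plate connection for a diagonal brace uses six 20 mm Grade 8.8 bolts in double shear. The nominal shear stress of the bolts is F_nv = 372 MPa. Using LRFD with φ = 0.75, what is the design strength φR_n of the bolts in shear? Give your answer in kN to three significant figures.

1050 kN

A_b = π × 20² / 4 = 314.2 mm².
R_n = F_nv · A_b · n · n_s = 372 × 314.2 × 6 × 2 / 1000 = 1402 kN.
Design strength φR_n = 0.75 × 1402 = 1050 kN.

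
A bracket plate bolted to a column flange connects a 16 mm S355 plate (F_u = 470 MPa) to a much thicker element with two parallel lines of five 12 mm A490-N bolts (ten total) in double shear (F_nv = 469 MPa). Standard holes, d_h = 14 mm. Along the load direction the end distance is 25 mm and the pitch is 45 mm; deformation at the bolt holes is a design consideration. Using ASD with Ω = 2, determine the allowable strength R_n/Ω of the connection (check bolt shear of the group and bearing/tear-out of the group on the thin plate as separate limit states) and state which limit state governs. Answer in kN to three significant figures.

Bolt shear: A_b = π·12²/4 = 113.1 mm²; R_n = 469 × 113.1 × 10 × 2 / 1000 = 1061 kN → 1061 / 2 = 530 kN.
Bearing (1.2 l_c t F_u ≤ 2.4 d t F_u): upper limit = 2.4·12·16·470 / 1000 = 216.6 kN.
  Edge l_c = 25 − 14/2 = 18 → r_n = 162.4 kN; interior l_c = 45 − 14 = 31 → r_n = 216.6 kN.
  R_n,bearing = 2·162.4 + 8·216.6 = 2057 kN → 2057 / 2 = 1030 kN.
Bolt shear governs: 530 kN.

530 kN (bolt shear governs)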